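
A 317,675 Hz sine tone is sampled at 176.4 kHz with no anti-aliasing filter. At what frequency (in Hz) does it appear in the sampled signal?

Nyquist = 176,400/2 = 88,200 Hz; 317,675 Hz exceeds it.
Alias = |317,675 − 2×176,400| = |317,675 − 352,800| = 35,125 Hz.

35,125 Hz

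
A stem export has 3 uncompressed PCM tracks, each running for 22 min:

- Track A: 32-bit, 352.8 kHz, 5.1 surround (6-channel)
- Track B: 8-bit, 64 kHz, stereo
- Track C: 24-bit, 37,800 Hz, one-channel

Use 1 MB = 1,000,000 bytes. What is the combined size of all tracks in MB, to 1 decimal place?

22 min = 1,320 s.
Track A: 352,800 × 1,320 × 4 × 6 = 11,176,704,000 bytes.
Track B: 64,000 × 1,320 × 1 × 2 = 168,960,000 bytes.
Track C: 37,800 × 1,320 × 3 × 1 = 149,688,000 bytes.
Total = 11,495,352,000 bytes = 11495.4 MB.

11495.4 MB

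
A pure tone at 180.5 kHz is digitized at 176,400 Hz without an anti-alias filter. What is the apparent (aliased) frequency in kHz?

Nyquist = 176,400/2 = 88,200 Hz; 180,500 Hz exceeds it.
Alias = |180,500 − 1×176,400| = |180,500 − 176,400| = 4,100 Hz = 4.1 kHz.

4.1 kHz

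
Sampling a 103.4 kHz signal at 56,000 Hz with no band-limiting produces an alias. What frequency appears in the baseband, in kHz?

Nyquist = 56,000/2 = 28,000 Hz; 103,400 Hz exceeds it.
Alias = |103,400 − 2×56,000| = |103,400 − 112,000| = 8,600 Hz = 8.6 kHz.

8.6 kHz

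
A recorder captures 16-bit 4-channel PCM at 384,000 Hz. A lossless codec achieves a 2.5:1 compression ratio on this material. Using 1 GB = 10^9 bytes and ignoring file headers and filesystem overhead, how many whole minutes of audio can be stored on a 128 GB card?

1,736 minutes

Uncompressed byte rate = 384,000 × 2 × 4 = 3,072,000 bytes/s.
After 2.5:1 compression, effective rate ≈ 1228800 bytes/s.
Capacity = 128 × 1,000,000,000 = 128,000,000,000 bytes.
128,000,000,000 / effective rate ≈ 104166.67 s → 1,736 minutes.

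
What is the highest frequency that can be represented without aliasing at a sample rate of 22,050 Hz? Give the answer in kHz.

11.025 kHz

Nyquist frequency = sample rate / 2 = 22,050 / 2 = 11.025 kHz.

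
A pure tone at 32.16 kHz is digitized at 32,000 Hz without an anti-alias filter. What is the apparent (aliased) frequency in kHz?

Nyquist = 32,000/2 = 16,000 Hz; 32,160 Hz exceeds it.
Alias = |32,160 − 1×32,000| = |32,160 − 32,000| = 160 Hz = 0.16 kHz.

0.16 kHz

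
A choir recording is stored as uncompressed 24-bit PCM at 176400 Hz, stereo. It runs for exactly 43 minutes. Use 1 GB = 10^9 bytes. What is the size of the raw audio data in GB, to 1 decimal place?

2.7 GB

Duration = exactly 43 minutes = 2,580 s.
Bytes = 176,400 samples/s × 2,580 s × 3 bytes/sample × 2 ch = 2,730,672,000 bytes.
2,730,672,000 / 1,000,000,000 = 2.7 GB.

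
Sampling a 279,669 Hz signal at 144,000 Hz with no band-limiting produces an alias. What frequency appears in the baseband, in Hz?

Nyquist = 144,000/2 = 72,000 Hz; 279,669 Hz exceeds it.
Alias = |279,669 − 2×144,000| = |279,669 − 288,000| = 8,331 Hz.

8,331 Hz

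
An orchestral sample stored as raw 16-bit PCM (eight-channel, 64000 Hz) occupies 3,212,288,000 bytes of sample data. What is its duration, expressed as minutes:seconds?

Byte rate = 64,000 × 2 × 8 = 1,024,000 bytes/s.
Duration = 3,212,288,000 / 1,024,000 = 3,137 s.
3,137 s = 52:17.

52:17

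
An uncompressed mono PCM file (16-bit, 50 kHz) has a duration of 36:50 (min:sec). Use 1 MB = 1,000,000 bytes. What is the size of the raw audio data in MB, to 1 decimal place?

221.0 MB

Duration = 36:50 (min:sec) = 2,210 s.
Bytes = 50,000 samples/s × 2,210 s × 2 bytes/sample × 1 ch = 221,000,000 bytes.
221,000,000 / 1,000,000 = 221.0 MB.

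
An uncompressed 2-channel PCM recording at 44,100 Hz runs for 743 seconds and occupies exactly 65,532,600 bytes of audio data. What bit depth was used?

Bytes per sample = 65,532,600 / (44,100 × 743 × 2) = 65,532,600 / 65,532,600 = 1.
Bit depth = 1 × 8 = 8 bits.

8 bits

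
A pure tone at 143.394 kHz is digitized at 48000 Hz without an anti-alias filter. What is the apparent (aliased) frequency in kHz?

Nyquist = 48,000/2 = 24,000 Hz; 143,394 Hz exceeds it.
Alias = |143,394 − 3×48,000| = |143,394 − 144,000| = 606 Hz = 0.606 kHz.

0.606 kHz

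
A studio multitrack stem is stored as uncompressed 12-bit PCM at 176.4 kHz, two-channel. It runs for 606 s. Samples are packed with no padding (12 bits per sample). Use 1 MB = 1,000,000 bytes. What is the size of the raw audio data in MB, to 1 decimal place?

320.7 MB

Bits = 176,400 × 606 × 12 × 2 = 2,565,561,600 bits = 320,695,200 bytes.
320,695,200 / 1,000,000 = 320.7 MB.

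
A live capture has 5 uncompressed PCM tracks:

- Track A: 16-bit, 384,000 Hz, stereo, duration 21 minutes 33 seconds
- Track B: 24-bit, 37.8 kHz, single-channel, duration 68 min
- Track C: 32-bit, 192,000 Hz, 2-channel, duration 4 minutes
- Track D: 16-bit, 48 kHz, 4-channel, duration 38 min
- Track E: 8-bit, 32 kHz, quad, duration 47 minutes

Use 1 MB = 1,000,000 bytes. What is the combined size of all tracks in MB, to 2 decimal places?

4053.84 MB

Track A: 21 minutes 33 seconds = 1,293 s; 384,000 × 1,293 × 2 × 2 = 1,986,048,000 bytes.
Track B: 68 min = 4,080 s; 37,800 × 4,080 × 3 × 1 = 462,672,000 bytes.
Track C: 4 minutes = 240 s; 192,000 × 240 × 4 × 2 = 368,640,000 bytes.
Track D: 38 min = 2,280 s; 48,000 × 2,280 × 2 × 4 = 875,520,000 bytes.
Track E: 47 minutes = 2,820 s; 32,000 × 2,820 × 1 × 4 = 360,960,000 bytes.
Total = 4,053,840,000 bytes = 4053.84 MB.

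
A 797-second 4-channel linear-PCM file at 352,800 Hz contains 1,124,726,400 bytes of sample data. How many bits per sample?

8 bits

Bytes per sample = 1,124,726,400 / (352,800 × 797 × 4) = 1,124,726,400 / 1,124,726,400 = 1.
Bit depth = 1 × 8 = 8 bits.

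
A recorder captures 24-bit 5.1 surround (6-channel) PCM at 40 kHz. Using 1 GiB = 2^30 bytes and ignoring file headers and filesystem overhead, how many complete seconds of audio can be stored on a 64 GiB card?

95,443 seconds

Uncompressed byte rate = 40,000 × 3 × 6 = 720,000 bytes/s.
Capacity = 64 × 1,073,741,824 = 68,719,476,736 bytes.
68,719,476,736 / 720,000 ≈ 95443.72 s → 95,443 seconds.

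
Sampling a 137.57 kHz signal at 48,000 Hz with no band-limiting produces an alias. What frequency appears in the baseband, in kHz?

6.43 kHz

Nyquist = 48,000/2 = 24,000 Hz; 137,570 Hz exceeds it.
Alias = |137,570 − 3×48,000| = |137,570 − 144,000| = 6,430 Hz = 6.43 kHz.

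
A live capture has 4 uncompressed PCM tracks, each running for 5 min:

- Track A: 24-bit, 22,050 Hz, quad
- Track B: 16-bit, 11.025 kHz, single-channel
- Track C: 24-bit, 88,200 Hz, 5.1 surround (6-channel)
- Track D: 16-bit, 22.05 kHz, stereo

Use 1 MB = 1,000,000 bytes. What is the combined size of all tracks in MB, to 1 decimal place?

5 min = 300 s.
Track A: 22,050 × 300 × 3 × 4 = 79,380,000 bytes.
Track B: 11,025 × 300 × 2 × 1 = 6,615,000 bytes.
Track C: 88,200 × 300 × 3 × 6 = 476,280,000 bytes.
Track D: 22,050 × 300 × 2 × 2 = 26,460,000 bytes.
Total = 588,735,000 bytes = 588.7 MB.

588.7 MB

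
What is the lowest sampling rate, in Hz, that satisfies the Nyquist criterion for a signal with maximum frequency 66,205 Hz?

Minimum sample rate = 2 × 66,205 Hz = 132,410 Hz.

132,410 Hz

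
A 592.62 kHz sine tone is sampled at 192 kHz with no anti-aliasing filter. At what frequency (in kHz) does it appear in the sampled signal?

Nyquist = 192,000/2 = 96,000 Hz; 592,620 Hz exceeds it.
Alias = |592,620 − 3×192,000| = |592,620 − 576,000| = 16,620 Hz = 16.62 kHz.

16.62 kHz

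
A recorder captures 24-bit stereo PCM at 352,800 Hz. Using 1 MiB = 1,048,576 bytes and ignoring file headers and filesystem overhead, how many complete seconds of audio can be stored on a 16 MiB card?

7 seconds

Uncompressed byte rate = 352,800 × 3 × 2 = 2,116,800 bytes/s.
Capacity = 16 × 1,048,576 = 16,777,216 bytes.
16,777,216 / 2,116,800 ≈ 7.93 s → 7 seconds.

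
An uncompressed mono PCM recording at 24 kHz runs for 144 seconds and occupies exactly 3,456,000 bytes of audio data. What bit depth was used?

8 bits

Bytes per sample = 3,456,000 / (24,000 × 144 × 1) = 3,456,000 / 3,456,000 = 1.
Bit depth = 1 × 8 = 8 bits.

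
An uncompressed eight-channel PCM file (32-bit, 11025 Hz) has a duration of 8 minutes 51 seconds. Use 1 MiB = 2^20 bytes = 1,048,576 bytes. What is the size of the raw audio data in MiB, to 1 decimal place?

Duration = 8 minutes 51 seconds = 531 s.
Bytes = 11,025 samples/s × 531 s × 4 bytes/sample × 8 ch = 187,336,800 bytes.
187,336,800 / 1,048,576 = 178.7 MiB.

178.7 MiB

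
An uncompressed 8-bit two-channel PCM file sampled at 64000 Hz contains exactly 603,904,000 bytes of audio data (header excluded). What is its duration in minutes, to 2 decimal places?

Byte rate = 64,000 × 1 × 2 = 128,000 bytes/s.
Duration = 603,904,000 / 128,000 = 4,718 s.
4,718 s / 60 = 78.63 minutes.

78.63 minutes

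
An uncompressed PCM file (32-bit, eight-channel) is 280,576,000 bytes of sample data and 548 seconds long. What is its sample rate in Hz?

16,000 Hz

Bytes = sample_rate × seconds × bytes_per_sample × channels.
sample_rate = 280,576,000 / (548 × 4 × 8) = 280,576,000 / 17,536 = 16,000 Hz.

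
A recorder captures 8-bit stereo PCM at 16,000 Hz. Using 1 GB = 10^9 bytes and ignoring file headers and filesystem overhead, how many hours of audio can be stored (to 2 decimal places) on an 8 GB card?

Uncompressed byte rate = 16,000 × 1 × 2 = 32,000 bytes/s.
Capacity = 8 × 1,000,000,000 = 8,000,000,000 bytes.
8,000,000,000 / 32,000 ≈ 250000 s → 69.44 hours.

69.44 hours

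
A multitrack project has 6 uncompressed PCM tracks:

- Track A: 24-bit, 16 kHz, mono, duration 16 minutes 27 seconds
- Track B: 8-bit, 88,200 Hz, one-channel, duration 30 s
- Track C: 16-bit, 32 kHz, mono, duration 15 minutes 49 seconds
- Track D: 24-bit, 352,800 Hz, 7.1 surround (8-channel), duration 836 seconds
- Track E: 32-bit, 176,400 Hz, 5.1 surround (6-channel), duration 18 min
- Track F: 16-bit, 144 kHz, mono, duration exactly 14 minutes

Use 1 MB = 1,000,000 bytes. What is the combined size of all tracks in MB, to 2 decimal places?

Track A: 16 minutes 27 seconds = 987 s; 16,000 × 987 × 3 × 1 = 47,376,000 bytes.
Track B: 88,200 × 30 × 1 × 1 = 2,646,000 bytes.
Track C: 15 minutes 49 seconds = 949 s; 32,000 × 949 × 2 × 1 = 60,736,000 bytes.
Track D: 352,800 × 836 × 3 × 8 = 7,078,579,200 bytes.
Track E: 18 min = 1,080 s; 176,400 × 1,080 × 4 × 6 = 4,572,288,000 bytes.
Track F: exactly 14 minutes = 840 s; 144,000 × 840 × 2 × 1 = 241,920,000 bytes.
Total = 12,003,545,200 bytes = 12003.55 MB.

12003.55 MB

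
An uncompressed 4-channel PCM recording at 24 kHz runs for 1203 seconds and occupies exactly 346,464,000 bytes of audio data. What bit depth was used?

Bytes per sample = 346,464,000 / (24,000 × 1,203 × 4) = 346,464,000 / 115,488,000 = 3.
Bit depth = 3 × 8 = 24 bits.

24 bits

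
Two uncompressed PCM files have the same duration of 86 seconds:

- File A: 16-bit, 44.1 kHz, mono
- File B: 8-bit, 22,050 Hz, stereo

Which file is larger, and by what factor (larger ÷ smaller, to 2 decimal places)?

File A: 44,100 × 2 × 1 = 88,200 bytes/s.
File B: 22,050 × 1 × 2 = 44,100 bytes/s.
File A is larger; ratio = 7,585,200 / 3,792,600 = 2.00.

File A, by a factor of 2.00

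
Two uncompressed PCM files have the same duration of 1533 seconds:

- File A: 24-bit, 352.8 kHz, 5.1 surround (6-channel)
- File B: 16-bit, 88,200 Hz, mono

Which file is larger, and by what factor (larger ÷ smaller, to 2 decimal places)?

File A: 352,800 × 3 × 6 = 6,350,400 bytes/s.
File B: 88,200 × 2 × 1 = 176,400 bytes/s.
File A is larger; ratio = 9,735,163,200 / 270,421,200 = 36.00.

File A, by a factor of 36.00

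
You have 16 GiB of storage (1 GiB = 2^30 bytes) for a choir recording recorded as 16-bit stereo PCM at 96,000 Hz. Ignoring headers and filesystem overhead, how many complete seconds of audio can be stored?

44,739 seconds

Uncompressed byte rate = 96,000 × 2 × 2 = 384,000 bytes/s.
Capacity = 16 × 1,073,741,824 = 17,179,869,184 bytes.
17,179,869,184 / 384,000 ≈ 44739.24 s → 44,739 seconds.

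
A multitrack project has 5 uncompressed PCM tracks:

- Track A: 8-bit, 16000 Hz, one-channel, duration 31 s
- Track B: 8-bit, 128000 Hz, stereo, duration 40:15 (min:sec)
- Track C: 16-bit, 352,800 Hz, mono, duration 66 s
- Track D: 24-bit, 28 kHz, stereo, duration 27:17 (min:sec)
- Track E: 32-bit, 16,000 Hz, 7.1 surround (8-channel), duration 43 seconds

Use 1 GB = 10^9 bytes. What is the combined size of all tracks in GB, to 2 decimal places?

Track A: 16,000 × 31 × 1 × 1 = 496,000 bytes.
Track B: 40:15 (min:sec) = 2,415 s; 128,000 × 2,415 × 1 × 2 = 618,240,000 bytes.
Track C: 352,800 × 66 × 2 × 1 = 46,569,600 bytes.
Track D: 27:17 (min:sec) = 1,637 s; 28,000 × 1,637 × 3 × 2 = 275,016,000 bytes.
Track E: 16,000 × 43 × 4 × 8 = 22,016,000 bytes.
Total = 962,337,600 bytes = 0.96 GB.

0.96 GB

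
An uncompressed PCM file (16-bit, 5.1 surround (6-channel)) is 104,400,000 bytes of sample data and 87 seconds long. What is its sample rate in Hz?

Bytes = sample_rate × seconds × bytes_per_sample × channels.
sample_rate = 104,400,000 / (87 × 2 × 6) = 104,400,000 / 1,044 = 100,000 Hz.

100,000 Hz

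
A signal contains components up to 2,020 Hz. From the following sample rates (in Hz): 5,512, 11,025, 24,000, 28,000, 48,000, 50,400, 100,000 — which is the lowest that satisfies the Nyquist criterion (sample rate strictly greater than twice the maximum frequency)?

Need sample rate > 2 × 2,020 = 4,040 Hz.
Lowest listed rate above 4,040 Hz is 5,512 Hz.

5,512 Hz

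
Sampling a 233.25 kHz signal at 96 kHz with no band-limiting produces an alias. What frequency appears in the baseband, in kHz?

41.25 kHz

Nyquist = 96,000/2 = 48,000 Hz; 233,250 Hz exceeds it.
Alias = |233,250 − 2×96,000| = |233,250 − 192,000| = 41,250 Hz = 41.25 kHz.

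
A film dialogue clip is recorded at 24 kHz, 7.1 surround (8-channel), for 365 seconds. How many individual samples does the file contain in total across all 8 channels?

24,000 × 365 s × 8 ch = 70,080,000 samples.

70,080,000 samples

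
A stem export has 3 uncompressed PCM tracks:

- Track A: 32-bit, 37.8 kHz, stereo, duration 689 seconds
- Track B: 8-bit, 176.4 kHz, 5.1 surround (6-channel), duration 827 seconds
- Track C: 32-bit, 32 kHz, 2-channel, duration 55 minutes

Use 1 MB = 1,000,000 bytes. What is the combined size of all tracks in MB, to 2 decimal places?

Track A: 37,800 × 689 × 4 × 2 = 208,353,600 bytes.
Track B: 176,400 × 827 × 1 × 6 = 875,296,800 bytes.
Track C: 55 minutes = 3,300 s; 32,000 × 3,300 × 4 × 2 = 844,800,000 bytes.
Total = 1,928,450,400 bytes = 1928.45 MB.

1928.45 MB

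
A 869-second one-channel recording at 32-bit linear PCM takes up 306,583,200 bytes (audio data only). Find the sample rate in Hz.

88,200 Hz

Bytes = sample_rate × seconds × bytes_per_sample × channels.
sample_rate = 306,583,200 / (869 × 4 × 1) = 306,583,200 / 3,476 = 88,200 Hz.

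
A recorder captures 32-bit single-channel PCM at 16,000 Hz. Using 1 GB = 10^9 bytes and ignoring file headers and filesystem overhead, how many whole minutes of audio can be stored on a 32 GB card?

Uncompressed byte rate = 16,000 × 4 × 1 = 64,000 bytes/s.
Capacity = 32 × 1,000,000,000 = 32,000,000,000 bytes.
32,000,000,000 / 64,000 ≈ 500000 s → 8,333 minutes.

8,333 minutes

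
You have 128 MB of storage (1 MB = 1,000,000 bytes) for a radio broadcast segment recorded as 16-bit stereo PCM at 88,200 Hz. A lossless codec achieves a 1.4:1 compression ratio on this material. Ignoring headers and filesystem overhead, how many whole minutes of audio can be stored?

Uncompressed byte rate = 88,200 × 2 × 2 = 352,800 bytes/s.
After 1.4:1 compression, effective rate ≈ 252000 bytes/s.
Capacity = 128 × 1,000,000 = 128,000,000 bytes.
128,000,000 / effective rate ≈ 507.94 s → 8 minutes.

8 minutes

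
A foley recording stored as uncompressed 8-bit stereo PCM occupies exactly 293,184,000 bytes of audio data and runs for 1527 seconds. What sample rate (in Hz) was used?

96,000 Hz

Bytes = sample_rate × seconds × bytes_per_sample × channels.
sample_rate = 293,184,000 / (1,527 × 1 × 2) = 293,184,000 / 3,054 = 96,000 Hz.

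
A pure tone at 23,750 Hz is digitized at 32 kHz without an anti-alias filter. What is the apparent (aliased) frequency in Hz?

8,250 Hz

Nyquist = 32,000/2 = 16,000 Hz; 23,750 Hz exceeds it.
Alias = |23,750 − 1×32,000| = |23,750 − 32,000| = 8,250 Hz.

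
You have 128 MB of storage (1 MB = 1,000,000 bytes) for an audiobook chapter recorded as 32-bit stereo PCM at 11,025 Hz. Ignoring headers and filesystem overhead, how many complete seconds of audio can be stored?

1,451 seconds

Uncompressed byte rate = 11,025 × 4 × 2 = 88,200 bytes/s.
Capacity = 128 × 1,000,000 = 128,000,000 bytes.
128,000,000 / 88,200 ≈ 1451.25 s → 1,451 seconds.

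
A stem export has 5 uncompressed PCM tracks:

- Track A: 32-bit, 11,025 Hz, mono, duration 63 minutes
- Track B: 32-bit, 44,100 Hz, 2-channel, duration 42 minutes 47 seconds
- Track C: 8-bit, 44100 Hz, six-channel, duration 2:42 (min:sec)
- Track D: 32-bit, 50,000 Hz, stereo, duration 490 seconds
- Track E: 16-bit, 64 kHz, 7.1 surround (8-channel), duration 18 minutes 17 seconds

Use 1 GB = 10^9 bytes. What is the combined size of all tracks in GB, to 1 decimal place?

2.4 GB

Track A: 63 minutes = 3,780 s; 11,025 × 3,780 × 4 × 1 = 166,698,000 bytes.
Track B: 42 minutes 47 seconds = 2,567 s; 44,100 × 2,567 × 4 × 2 = 905,637,600 bytes.
Track C: 2:42 (min:sec) = 162 s; 44,100 × 162 × 1 × 6 = 42,865,200 bytes.
Track D: 50,000 × 490 × 4 × 2 = 196,000,000 bytes.
Track E: 18 minutes 17 seconds = 1,097 s; 64,000 × 1,097 × 2 × 8 = 1,123,328,000 bytes.
Total = 2,434,528,800 bytes = 2.4 GB.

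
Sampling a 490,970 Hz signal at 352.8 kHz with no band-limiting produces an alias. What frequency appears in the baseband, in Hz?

Nyquist = 352,800/2 = 176,400 Hz; 490,970 Hz exceeds it.
Alias = |490,970 − 1×352,800| = |490,970 − 352,800| = 138,170 Hz.

138,170 Hz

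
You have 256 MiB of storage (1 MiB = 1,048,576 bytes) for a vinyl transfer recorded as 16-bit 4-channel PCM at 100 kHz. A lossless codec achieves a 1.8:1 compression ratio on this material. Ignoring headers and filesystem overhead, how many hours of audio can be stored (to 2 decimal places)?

0.17 hours

Uncompressed byte rate = 100,000 × 2 × 4 = 800,000 bytes/s.
After 1.8:1 compression, effective rate ≈ 444444.44 bytes/s.
Capacity = 256 × 1,048,576 = 268,435,456 bytes.
268,435,456 / effective rate ≈ 603.98 s → 0.17 hours.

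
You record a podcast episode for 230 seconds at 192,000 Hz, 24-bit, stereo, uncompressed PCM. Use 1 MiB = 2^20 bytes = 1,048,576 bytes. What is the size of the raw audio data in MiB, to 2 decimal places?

252.69 MiB

Bytes = 192,000 samples/s × 230 s × 3 bytes/sample × 2 ch = 264,960,000 bytes.
264,960,000 / 1,048,576 = 252.69 MiB.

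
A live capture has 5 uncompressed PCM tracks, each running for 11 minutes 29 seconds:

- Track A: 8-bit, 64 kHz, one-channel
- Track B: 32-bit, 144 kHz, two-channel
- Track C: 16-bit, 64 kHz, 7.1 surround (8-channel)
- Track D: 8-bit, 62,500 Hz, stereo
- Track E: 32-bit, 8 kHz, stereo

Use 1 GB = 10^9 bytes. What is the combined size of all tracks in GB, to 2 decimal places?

1.67 GB

11 minutes 29 seconds = 689 s.
Track A: 64,000 × 689 × 1 × 1 = 44,096,000 bytes.
Track B: 144,000 × 689 × 4 × 2 = 793,728,000 bytes.
Track C: 64,000 × 689 × 2 × 8 = 705,536,000 bytes.
Track D: 62,500 × 689 × 1 × 2 = 86,125,000 bytes.
Track E: 8,000 × 689 × 4 × 2 = 44,096,000 bytes.
Total = 1,673,581,000 bytes = 1.67 GB.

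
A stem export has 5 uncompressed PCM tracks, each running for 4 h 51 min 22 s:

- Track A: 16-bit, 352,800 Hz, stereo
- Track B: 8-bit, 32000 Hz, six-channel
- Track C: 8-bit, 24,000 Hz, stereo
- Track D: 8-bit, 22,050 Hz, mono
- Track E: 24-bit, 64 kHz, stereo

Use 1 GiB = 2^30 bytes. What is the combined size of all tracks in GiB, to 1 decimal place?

33.5 GiB

4 h 51 min 22 s = 17,482 s.
Track A: 352,800 × 17,482 × 2 × 2 = 24,670,598,400 bytes.
Track B: 32,000 × 17,482 × 1 × 6 = 3,356,544,000 bytes.
Track C: 24,000 × 17,482 × 1 × 2 = 839,136,000 bytes.
Track D: 22,050 × 17,482 × 1 × 1 = 385,478,100 bytes.
Track E: 64,000 × 17,482 × 3 × 2 = 6,713,088,000 bytes.
Total = 35,964,844,500 bytes = 33.5 GiB.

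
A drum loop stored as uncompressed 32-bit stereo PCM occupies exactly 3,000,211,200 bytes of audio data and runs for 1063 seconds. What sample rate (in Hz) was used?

352,800 Hz

Bytes = sample_rate × seconds × bytes_per_sample × channels.
sample_rate = 3,000,211,200 / (1,063 × 4 × 2) = 3,000,211,200 / 8,504 = 352,800 Hz.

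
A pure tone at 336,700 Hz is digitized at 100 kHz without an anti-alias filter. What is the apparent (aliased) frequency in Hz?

36,700 Hz

Nyquist = 100,000/2 = 50,000 Hz; 336,700 Hz exceeds it.
Alias = |336,700 − 3×100,000| = |336,700 − 300,000| = 36,700 Hz.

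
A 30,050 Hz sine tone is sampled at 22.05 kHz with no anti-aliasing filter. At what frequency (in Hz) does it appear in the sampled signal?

8,000 Hz

Nyquist = 22,050/2 = 11,025 Hz; 30,050 Hz exceeds it.
Alias = |30,050 − 1×22,050| = |30,050 − 22,050| = 8,000 Hz.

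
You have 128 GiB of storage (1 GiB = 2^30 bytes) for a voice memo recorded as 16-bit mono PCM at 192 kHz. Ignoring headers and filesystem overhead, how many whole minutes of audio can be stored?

Uncompressed byte rate = 192,000 × 2 × 1 = 384,000 bytes/s.
Capacity = 128 × 1,073,741,824 = 137,438,953,472 bytes.
137,438,953,472 / 384,000 ≈ 357913.94 s → 5,965 minutes.

5,965 minutes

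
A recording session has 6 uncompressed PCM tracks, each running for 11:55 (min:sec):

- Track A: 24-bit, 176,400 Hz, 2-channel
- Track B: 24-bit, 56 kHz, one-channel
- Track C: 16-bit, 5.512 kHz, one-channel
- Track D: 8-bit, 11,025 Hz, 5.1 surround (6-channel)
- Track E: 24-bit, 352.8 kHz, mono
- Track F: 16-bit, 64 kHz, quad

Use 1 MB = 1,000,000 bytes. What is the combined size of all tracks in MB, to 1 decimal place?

2054.9 MB

11:55 (min:sec) = 715 s.
Track A: 176,400 × 715 × 3 × 2 = 756,756,000 bytes.
Track B: 56,000 × 715 × 3 × 1 = 120,120,000 bytes.
Track C: 5,512 × 715 × 2 × 1 = 7,882,160 bytes.
Track D: 11,025 × 715 × 1 × 6 = 47,297,250 bytes.
Track E: 352,800 × 715 × 3 × 1 = 756,756,000 bytes.
Track F: 64,000 × 715 × 2 × 4 = 366,080,000 bytes.
Total = 2,054,891,410 bytes = 2054.9 MB.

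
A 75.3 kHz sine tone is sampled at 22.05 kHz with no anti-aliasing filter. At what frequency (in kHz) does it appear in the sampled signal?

9.15 kHz

Nyquist = 22,050/2 = 11,025 Hz; 75,300 Hz exceeds it.
Alias = |75,300 − 3×22,050| = |75,300 − 66,150| = 9,150 Hz = 9.15 kHz.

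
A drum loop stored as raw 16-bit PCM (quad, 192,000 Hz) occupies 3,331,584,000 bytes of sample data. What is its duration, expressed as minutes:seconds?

Byte rate = 192,000 × 2 × 4 = 1,536,000 bytes/s.
Duration = 3,331,584,000 / 1,536,000 = 2,169 s.
2,169 s = 36:09.

36:09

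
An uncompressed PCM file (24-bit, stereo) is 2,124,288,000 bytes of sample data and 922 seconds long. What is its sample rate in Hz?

Bytes = sample_rate × seconds × bytes_per_sample × channels.
sample_rate = 2,124,288,000 / (922 × 3 × 2) = 2,124,288,000 / 5,532 = 384,000 Hz.

384,000 Hz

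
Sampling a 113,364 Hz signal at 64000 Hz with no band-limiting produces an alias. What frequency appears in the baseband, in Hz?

14,636 Hz

Nyquist = 64,000/2 = 32,000 Hz; 113,364 Hz exceeds it.
Alias = |113,364 − 2×64,000| = |113,364 − 128,000| = 14,636 Hz.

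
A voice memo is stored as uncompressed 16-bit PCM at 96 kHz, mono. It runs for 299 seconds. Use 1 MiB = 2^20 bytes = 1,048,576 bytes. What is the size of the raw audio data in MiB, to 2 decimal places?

Bytes = 96,000 samples/s × 299 s × 2 bytes/sample × 1 ch = 57,408,000 bytes.
57,408,000 / 1,048,576 = 54.75 MiB.

54.75 MiB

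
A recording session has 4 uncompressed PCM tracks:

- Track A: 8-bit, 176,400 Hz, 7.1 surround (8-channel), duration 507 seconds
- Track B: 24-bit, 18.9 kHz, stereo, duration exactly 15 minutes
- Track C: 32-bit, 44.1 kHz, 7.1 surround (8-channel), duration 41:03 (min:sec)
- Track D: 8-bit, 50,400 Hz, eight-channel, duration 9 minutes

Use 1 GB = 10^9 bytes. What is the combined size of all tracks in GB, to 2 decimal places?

Track A: 176,400 × 507 × 1 × 8 = 715,478,400 bytes.
Track B: exactly 15 minutes = 900 s; 18,900 × 900 × 3 × 2 = 102,060,000 bytes.
Track C: 41:03 (min:sec) = 2,463 s; 44,100 × 2,463 × 4 × 8 = 3,475,785,600 bytes.
Track D: 9 minutes = 540 s; 50,400 × 540 × 1 × 8 = 217,728,000 bytes.
Total = 4,511,052,000 bytes = 4.51 GB.

4.51 GB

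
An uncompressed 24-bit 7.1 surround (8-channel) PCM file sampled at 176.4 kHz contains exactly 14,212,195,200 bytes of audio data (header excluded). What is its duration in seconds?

3,357 seconds

Byte rate = 176,400 × 3 × 8 = 4,233,600 bytes/s.
Duration = 14,212,195,200 / 4,233,600 = 3,357 s.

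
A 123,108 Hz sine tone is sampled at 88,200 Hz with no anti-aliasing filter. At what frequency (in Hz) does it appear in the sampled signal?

34,908 Hz

Nyquist = 88,200/2 = 44,100 Hz; 123,108 Hz exceeds it.
Alias = |123,108 − 1×88,200| = |123,108 − 88,200| = 34,908 Hz.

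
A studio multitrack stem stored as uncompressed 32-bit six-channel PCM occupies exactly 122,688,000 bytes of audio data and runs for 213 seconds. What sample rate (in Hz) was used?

24,000 Hz

Bytes = sample_rate × seconds × bytes_per_sample × channels.
sample_rate = 122,688,000 / (213 × 4 × 6) = 122,688,000 / 5,112 = 24,000 Hz.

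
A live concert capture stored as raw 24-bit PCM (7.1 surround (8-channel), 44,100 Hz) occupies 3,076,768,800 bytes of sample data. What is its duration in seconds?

Byte rate = 44,100 × 3 × 8 = 1,058,400 bytes/s.
Duration = 3,076,768,800 / 1,058,400 = 2,907 s.

2,907 seconds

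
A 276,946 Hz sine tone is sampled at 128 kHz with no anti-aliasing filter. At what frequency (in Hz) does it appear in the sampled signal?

Nyquist = 128,000/2 = 64,000 Hz; 276,946 Hz exceeds it.
Alias = |276,946 − 2×128,000| = |276,946 − 256,000| = 20,946 Hz.

20,946 Hz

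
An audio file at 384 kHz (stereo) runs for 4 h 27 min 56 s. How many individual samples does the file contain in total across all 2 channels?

4 h 27 min 56 s = 16,076 s.
384,000 × 16,076 s × 2 ch = 12,346,368,000 samples.

12,346,368,000 samples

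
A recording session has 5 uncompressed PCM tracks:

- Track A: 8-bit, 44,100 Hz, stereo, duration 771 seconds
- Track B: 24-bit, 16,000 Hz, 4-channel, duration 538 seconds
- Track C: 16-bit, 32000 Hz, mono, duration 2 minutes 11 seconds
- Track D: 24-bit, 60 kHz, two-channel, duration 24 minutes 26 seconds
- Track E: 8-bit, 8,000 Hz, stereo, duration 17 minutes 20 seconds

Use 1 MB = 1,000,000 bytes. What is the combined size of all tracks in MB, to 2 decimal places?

Track A: 44,100 × 771 × 1 × 2 = 68,002,200 bytes.
Track B: 16,000 × 538 × 3 × 4 = 103,296,000 bytes.
Track C: 2 minutes 11 seconds = 131 s; 32,000 × 131 × 2 × 1 = 8,384,000 bytes.
Track D: 24 minutes 26 seconds = 1,466 s; 60,000 × 1,466 × 3 × 2 = 527,760,000 bytes.
Track E: 17 minutes 20 seconds = 1,040 s; 8,000 × 1,040 × 1 × 2 = 16,640,000 bytes.
Total = 724,082,200 bytes = 724.08 MB.

724.08 MB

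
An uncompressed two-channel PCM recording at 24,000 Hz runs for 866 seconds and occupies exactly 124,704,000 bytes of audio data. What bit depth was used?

Bytes per sample = 124,704,000 / (24,000 × 866 × 2) = 124,704,000 / 41,568,000 = 3.
Bit depth = 3 × 8 = 24 bits.

24 bits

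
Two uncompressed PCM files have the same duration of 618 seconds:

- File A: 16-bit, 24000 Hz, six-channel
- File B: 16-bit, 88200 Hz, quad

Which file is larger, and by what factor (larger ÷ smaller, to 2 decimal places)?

File A: 24,000 × 2 × 6 = 288,000 bytes/s.
File B: 88,200 × 2 × 4 = 705,600 bytes/s.
File B is larger; ratio = 436,060,800 / 177,984,000 = 2.45.

File B, by a factor of 2.45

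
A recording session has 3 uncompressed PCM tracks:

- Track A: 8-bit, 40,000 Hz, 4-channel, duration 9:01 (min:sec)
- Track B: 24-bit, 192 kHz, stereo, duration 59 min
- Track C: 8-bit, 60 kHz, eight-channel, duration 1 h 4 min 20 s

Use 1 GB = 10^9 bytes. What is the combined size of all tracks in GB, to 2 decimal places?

6.02 GB

Track A: 9:01 (min:sec) = 541 s; 40,000 × 541 × 1 × 4 = 86,560,000 bytes.
Track B: 59 min = 3,540 s; 192,000 × 3,540 × 3 × 2 = 4,078,080,000 bytes.
Track C: 1 h 4 min 20 s = 3,860 s; 60,000 × 3,860 × 1 × 8 = 1,852,800,000 bytes.
Total = 6,017,440,000 bytes = 6.02 GB.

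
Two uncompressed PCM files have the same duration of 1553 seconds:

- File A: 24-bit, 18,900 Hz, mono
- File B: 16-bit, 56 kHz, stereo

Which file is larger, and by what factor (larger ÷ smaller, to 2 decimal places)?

File B, by a factor of 3.95

File A: 18,900 × 3 × 1 = 56,700 bytes/s.
File B: 56,000 × 2 × 2 = 224,000 bytes/s.
File B is larger; ratio = 347,872,000 / 88,055,100 = 3.95.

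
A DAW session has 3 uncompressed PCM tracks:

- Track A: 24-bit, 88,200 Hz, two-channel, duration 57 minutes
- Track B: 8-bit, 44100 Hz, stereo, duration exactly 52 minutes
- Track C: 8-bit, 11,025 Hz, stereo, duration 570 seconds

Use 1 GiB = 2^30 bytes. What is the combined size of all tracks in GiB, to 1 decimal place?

2.0 GiB

Track A: 57 minutes = 3,420 s; 88,200 × 3,420 × 3 × 2 = 1,809,864,000 bytes.
Track B: exactly 52 minutes = 3,120 s; 44,100 × 3,120 × 1 × 2 = 275,184,000 bytes.
Track C: 11,025 × 570 × 1 × 2 = 12,568,500 bytes.
Total = 2,097,616,500 bytes = 2.0 GiB.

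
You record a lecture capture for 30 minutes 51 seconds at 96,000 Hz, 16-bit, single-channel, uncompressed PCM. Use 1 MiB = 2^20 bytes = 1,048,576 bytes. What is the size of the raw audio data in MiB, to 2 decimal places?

Duration = 30 minutes 51 seconds = 1,851 s.
Bytes = 96,000 samples/s × 1,851 s × 2 bytes/sample × 1 ch = 355,392,000 bytes.
355,392,000 / 1,048,576 = 338.93 MiB.

338.93 MiB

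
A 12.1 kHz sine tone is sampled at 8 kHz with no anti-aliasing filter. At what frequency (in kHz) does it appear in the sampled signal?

3.9 kHz

Nyquist = 8,000/2 = 4,000 Hz; 12,100 Hz exceeds it.
Alias = |12,100 − 2×8,000| = |12,100 − 16,000| = 3,900 Hz = 3.9 kHz.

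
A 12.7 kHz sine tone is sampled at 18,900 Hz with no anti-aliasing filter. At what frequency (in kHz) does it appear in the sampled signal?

6.2 kHz

Nyquist = 18,900/2 = 9,450 Hz; 12,700 Hz exceeds it.
Alias = |12,700 − 1×18,900| = |12,700 − 18,900| = 6,200 Hz = 6.2 kHz.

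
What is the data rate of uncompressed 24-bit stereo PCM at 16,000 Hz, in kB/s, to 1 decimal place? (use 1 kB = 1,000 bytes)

Bit rate = 16,000 × 24 × 2 = 768,000 bits/s.
768,000 / 8 = 96,000 B/s = 96.0 kB/s.

96.0 kB/s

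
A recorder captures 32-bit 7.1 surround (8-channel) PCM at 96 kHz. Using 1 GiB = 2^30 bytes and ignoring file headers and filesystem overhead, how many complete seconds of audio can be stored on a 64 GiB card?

22,369 seconds

Uncompressed byte rate = 96,000 × 4 × 8 = 3,072,000 bytes/s.
Capacity = 64 × 1,073,741,824 = 68,719,476,736 bytes.
68,719,476,736 / 3,072,000 ≈ 22369.62 s → 22,369 seconds.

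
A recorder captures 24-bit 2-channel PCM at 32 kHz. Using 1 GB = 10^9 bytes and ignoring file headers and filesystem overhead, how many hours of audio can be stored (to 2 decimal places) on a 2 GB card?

Uncompressed byte rate = 32,000 × 3 × 2 = 192,000 bytes/s.
Capacity = 2 × 1,000,000,000 = 2,000,000,000 bytes.
2,000,000,000 / 192,000 ≈ 10416.67 s → 2.89 hours.

2.89 hours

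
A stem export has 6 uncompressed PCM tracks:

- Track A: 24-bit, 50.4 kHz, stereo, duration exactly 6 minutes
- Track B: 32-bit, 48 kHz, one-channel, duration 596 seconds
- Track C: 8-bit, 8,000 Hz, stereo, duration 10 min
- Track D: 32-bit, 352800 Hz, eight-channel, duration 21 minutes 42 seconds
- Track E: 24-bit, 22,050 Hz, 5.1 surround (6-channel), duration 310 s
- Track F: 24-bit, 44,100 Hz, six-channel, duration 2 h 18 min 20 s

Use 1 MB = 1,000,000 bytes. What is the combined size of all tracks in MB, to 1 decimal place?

Track A: exactly 6 minutes = 360 s; 50,400 × 360 × 3 × 2 = 108,864,000 bytes.
Track B: 48,000 × 596 × 4 × 1 = 114,432,000 bytes.
Track C: 10 min = 600 s; 8,000 × 600 × 1 × 2 = 9,600,000 bytes.
Track D: 21 minutes 42 seconds = 1,302 s; 352,800 × 1,302 × 4 × 8 = 14,699,059,200 bytes.
Track E: 22,050 × 310 × 3 × 6 = 123,039,000 bytes.
Track F: 2 h 18 min 20 s = 8,300 s; 44,100 × 8,300 × 3 × 6 = 6,588,540,000 bytes.
Total = 21,643,534,200 bytes = 21643.5 MB.

21643.5 MB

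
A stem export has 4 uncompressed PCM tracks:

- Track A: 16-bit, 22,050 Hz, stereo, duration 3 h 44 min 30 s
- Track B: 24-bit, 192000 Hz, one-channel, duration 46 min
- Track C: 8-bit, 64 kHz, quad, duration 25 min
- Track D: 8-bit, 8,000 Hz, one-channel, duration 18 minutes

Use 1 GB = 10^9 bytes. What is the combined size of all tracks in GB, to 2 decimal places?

Track A: 3 h 44 min 30 s = 13,470 s; 22,050 × 13,470 × 2 × 2 = 1,188,054,000 bytes.
Track B: 46 min = 2,760 s; 192,000 × 2,760 × 3 × 1 = 1,589,760,000 bytes.
Track C: 25 min = 1,500 s; 64,000 × 1,500 × 1 × 4 = 384,000,000 bytes.
Track D: 18 minutes = 1,080 s; 8,000 × 1,080 × 1 × 1 = 8,640,000 bytes.
Total = 3,170,454,000 bytes = 3.17 GB.

3.17 GB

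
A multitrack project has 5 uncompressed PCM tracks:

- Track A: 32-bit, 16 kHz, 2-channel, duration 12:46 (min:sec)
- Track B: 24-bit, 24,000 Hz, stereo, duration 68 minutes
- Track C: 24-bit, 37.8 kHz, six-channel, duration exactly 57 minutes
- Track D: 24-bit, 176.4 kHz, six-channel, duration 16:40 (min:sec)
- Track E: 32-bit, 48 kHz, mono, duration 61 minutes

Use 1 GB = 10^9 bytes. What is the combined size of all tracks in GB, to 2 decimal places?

Track A: 12:46 (min:sec) = 766 s; 16,000 × 766 × 4 × 2 = 98,048,000 bytes.
Track B: 68 minutes = 4,080 s; 24,000 × 4,080 × 3 × 2 = 587,520,000 bytes.
Track C: exactly 57 minutes = 3,420 s; 37,800 × 3,420 × 3 × 6 = 2,326,968,000 bytes.
Track D: 16:40 (min:sec) = 1,000 s; 176,400 × 1,000 × 3 × 6 = 3,175,200,000 bytes.
Track E: 61 minutes = 3,660 s; 48,000 × 3,660 × 4 × 1 = 702,720,000 bytes.
Total = 6,890,456,000 bytes = 6.89 GB.

6.89 GB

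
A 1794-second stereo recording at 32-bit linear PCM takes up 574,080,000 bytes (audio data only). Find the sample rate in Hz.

40,000 Hz

Bytes = sample_rate × seconds × bytes_per_sample × channels.
sample_rate = 574,080,000 / (1,794 × 4 × 2) = 574,080,000 / 14,352 = 40,000 Hz.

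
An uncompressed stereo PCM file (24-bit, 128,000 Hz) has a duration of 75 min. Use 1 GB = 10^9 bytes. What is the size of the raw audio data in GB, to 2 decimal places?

Duration = 75 min = 4,500 s.
Bytes = 128,000 samples/s × 4,500 s × 3 bytes/sample × 2 ch = 3,456,000,000 bytes.
3,456,000,000 / 1,000,000,000 = 3.46 GB.

3.46 GB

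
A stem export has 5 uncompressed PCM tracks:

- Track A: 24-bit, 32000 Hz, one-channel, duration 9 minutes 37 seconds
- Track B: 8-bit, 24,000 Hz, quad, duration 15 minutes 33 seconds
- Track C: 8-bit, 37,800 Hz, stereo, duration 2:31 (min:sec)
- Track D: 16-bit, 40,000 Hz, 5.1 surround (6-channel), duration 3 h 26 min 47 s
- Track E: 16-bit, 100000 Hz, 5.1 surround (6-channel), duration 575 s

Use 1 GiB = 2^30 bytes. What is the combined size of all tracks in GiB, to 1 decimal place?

Track A: 9 minutes 37 seconds = 577 s; 32,000 × 577 × 3 × 1 = 55,392,000 bytes.
Track B: 15 minutes 33 seconds = 933 s; 24,000 × 933 × 1 × 4 = 89,568,000 bytes.
Track C: 2:31 (min:sec) = 151 s; 37,800 × 151 × 1 × 2 = 11,415,600 bytes.
Track D: 3 h 26 min 47 s = 12,407 s; 40,000 × 12,407 × 2 × 6 = 5,955,360,000 bytes.
Track E: 100,000 × 575 × 2 × 6 = 690,000,000 bytes.
Total = 6,801,735,600 bytes = 6.3 GiB.

6.3 GiB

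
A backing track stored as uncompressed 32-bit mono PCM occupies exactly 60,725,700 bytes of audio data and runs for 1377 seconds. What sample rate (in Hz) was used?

11,025 Hz

Bytes = sample_rate × seconds × bytes_per_sample × channels.
sample_rate = 60,725,700 / (1,377 × 4 × 1) = 60,725,700 / 5,508 = 11,025 Hz.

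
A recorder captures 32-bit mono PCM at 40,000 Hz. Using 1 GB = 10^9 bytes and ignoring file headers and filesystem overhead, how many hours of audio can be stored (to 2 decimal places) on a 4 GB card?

6.94 hours

Uncompressed byte rate = 40,000 × 4 × 1 = 160,000 bytes/s.
Capacity = 4 × 1,000,000,000 = 4,000,000,000 bytes.
4,000,000,000 / 160,000 ≈ 25000 s → 6.94 hours.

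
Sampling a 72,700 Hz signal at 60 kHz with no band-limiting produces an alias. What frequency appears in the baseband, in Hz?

Nyquist = 60,000/2 = 30,000 Hz; 72,700 Hz exceeds it.
Alias = |72,700 − 1×60,000| = |72,700 − 60,000| = 12,700 Hz.

12,700 Hz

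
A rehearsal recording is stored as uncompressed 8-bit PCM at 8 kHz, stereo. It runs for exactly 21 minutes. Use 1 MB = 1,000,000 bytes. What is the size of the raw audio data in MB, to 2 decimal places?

20.16 MB

Duration = exactly 21 minutes = 1,260 s.
Bytes = 8,000 samples/s × 1,260 s × 1 bytes/sample × 2 ch = 20,160,000 bytes.
20,160,000 / 1,000,000 = 20.16 MB.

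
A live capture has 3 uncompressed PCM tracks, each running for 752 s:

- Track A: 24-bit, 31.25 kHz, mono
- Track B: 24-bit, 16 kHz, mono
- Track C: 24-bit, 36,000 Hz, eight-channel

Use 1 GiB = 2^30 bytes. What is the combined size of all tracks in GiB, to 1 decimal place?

Track A: 31,250 × 752 × 3 × 1 = 70,500,000 bytes.
Track B: 16,000 × 752 × 3 × 1 = 36,096,000 bytes.
Track C: 36,000 × 752 × 3 × 8 = 649,728,000 bytes.
Total = 756,324,000 bytes = 0.7 GiB.

0.7 GiB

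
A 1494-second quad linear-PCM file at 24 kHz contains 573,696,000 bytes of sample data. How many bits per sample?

32 bits

Bytes per sample = 573,696,000 / (24,000 × 1,494 × 4) = 573,696,000 / 143,424,000 = 4.
Bit depth = 4 × 8 = 32 bits.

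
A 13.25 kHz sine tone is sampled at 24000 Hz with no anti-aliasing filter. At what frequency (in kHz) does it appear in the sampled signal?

10.75 kHz

Nyquist = 24,000/2 = 12,000 Hz; 13,250 Hz exceeds it.
Alias = |13,250 − 1×24,000| = |13,250 − 24,000| = 10,750 Hz = 10.75 kHz.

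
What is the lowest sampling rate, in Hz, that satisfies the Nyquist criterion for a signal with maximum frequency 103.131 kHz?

206,262 Hz

Minimum sample rate = 2 × 103,131 Hz = 206,262 Hz.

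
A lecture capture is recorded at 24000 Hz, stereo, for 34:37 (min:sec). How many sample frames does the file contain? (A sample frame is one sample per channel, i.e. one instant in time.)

49,848,000 sample frames

34:37 (min:sec) = 2,077 s.
24,000 samples/s × 2,077 s = 49,848,000 frames.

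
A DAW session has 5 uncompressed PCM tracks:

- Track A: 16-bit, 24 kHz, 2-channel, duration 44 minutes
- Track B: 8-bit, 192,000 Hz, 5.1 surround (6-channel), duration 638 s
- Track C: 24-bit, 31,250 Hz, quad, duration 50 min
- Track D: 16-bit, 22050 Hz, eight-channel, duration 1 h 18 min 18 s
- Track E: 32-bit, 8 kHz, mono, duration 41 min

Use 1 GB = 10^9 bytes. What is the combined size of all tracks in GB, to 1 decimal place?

3.8 GB

Track A: 44 minutes = 2,640 s; 24,000 × 2,640 × 2 × 2 = 253,440,000 bytes.
Track B: 192,000 × 638 × 1 × 6 = 734,976,000 bytes.
Track C: 50 min = 3,000 s; 31,250 × 3,000 × 3 × 4 = 1,125,000,000 bytes.
Track D: 1 h 18 min 18 s = 4,698 s; 22,050 × 4,698 × 2 × 8 = 1,657,454,400 bytes.
Track E: 41 min = 2,460 s; 8,000 × 2,460 × 4 × 1 = 78,720,000 bytes.
Total = 3,849,590,400 bytes = 3.8 GB.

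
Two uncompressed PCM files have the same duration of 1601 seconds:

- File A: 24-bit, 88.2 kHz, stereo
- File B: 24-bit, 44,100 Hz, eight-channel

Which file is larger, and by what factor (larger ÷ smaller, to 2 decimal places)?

File A: 88,200 × 3 × 2 = 529,200 bytes/s.
File B: 44,100 × 3 × 8 = 1,058,400 bytes/s.
File B is larger; ratio = 1,694,498,400 / 847,249,200 = 2.00.

File B, by a factor of 2.00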